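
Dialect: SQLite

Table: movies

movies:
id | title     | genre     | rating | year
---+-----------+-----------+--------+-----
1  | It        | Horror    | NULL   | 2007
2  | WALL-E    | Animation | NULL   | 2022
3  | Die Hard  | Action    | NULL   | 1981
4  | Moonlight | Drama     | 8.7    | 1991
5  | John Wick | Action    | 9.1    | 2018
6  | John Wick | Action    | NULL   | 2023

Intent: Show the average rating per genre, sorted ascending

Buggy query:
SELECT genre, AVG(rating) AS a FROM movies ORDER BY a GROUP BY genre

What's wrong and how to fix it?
Bug: GROUP BY must precede ORDER BY

Fix: Move ORDER BY to the end, after GROUP BY

Corrected query:
SELECT genre, AVG(rating) AS a FROM movies GROUP BY genre ORDER BY a

Result:
genre     | a   
----------+-----
Animation | NULL
Horror    | NULL
Drama     | 8.7 
Action    | 9.1 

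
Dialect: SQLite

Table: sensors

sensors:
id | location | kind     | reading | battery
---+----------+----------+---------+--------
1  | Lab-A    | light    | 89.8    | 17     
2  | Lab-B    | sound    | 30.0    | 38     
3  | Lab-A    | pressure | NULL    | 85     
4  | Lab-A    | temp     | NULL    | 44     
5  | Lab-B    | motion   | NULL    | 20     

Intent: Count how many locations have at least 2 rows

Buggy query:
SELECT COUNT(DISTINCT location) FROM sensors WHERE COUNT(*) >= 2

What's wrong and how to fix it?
Bug: COUNT(*) cannot appear in WHERE; the per-group count doesn't exist yet

Fix: Group first with HAVING COUNT(*) >= 2, then COUNT the resulting groups

Corrected query:
SELECT COUNT(*) FROM (SELECT location FROM sensors GROUP BY location HAVING COUNT(*) >= 2)

Result:
COUNT(*)
--------
2       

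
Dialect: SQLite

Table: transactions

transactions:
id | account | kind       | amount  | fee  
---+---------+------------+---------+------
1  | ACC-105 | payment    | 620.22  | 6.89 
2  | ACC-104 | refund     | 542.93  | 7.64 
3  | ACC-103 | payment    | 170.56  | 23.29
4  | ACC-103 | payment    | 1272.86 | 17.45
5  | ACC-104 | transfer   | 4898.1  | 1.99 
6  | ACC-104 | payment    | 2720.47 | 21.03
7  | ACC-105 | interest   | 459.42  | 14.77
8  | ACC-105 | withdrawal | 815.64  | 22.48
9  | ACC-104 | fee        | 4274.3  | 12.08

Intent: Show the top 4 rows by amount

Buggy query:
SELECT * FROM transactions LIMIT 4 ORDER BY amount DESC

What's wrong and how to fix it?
Bug: LIMIT must come after ORDER BY

Fix: Sort with ORDER BY, then apply LIMIT

Corrected query:
SELECT * FROM transactions ORDER BY amount DESC LIMIT 4

Result:
id | account | kind     | amount  | fee  
---+---------+----------+---------+------
5  | ACC-104 | transfer | 4898.1  | 1.99 
9  | ACC-104 | fee      | 4274.3  | 12.08
6  | ACC-104 | payment  | 2720.47 | 21.03
4  | ACC-103 | payment  | 1272.86 | 17.45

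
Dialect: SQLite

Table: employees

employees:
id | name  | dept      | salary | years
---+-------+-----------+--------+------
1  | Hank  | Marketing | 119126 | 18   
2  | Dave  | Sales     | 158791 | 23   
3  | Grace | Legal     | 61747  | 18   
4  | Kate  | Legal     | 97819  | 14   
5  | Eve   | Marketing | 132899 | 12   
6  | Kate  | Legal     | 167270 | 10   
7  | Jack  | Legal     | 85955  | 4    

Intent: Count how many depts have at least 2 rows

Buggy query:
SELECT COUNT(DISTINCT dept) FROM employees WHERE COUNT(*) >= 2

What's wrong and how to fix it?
Bug: COUNT(*) cannot appear in WHERE; the per-group count doesn't exist yet

Fix: Group first with HAVING COUNT(*) >= 2, then COUNT the resulting groups

Corrected query:
SELECT COUNT(*) FROM (SELECT dept FROM employees GROUP BY dept HAVING COUNT(*) >= 2)

Result:
COUNT(*)
--------
2       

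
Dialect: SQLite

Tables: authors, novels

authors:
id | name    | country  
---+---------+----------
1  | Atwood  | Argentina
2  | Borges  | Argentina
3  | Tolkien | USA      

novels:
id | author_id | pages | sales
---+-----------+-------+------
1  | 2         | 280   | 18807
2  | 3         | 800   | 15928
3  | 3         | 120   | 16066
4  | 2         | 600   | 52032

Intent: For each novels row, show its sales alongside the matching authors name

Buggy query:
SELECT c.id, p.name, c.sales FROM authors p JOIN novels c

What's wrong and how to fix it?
Bug: JOIN with no ON clause produces a cartesian product; every novels row pairs with every authors row

Fix: Add ON c.author_id = p.id to the JOIN

Corrected query:
SELECT c.id, p.name, c.sales FROM authors p JOIN novels c ON c.author_id = p.id

Result:
id | name    | sales
---+---------+------
1  | Borges  | 18807
2  | Tolkien | 15928
3  | Tolkien | 16066
4  | Borges  | 52032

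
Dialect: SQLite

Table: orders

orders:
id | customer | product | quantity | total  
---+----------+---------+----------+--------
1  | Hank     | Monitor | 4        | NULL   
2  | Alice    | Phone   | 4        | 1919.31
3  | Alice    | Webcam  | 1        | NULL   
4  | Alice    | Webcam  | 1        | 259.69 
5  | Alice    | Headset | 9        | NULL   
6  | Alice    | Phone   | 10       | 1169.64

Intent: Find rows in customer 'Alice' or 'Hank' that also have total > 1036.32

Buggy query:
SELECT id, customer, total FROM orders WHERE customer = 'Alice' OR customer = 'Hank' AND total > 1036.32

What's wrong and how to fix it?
Bug: Without parentheses, AND is evaluated before OR, so the total filter only applies to the 'Hank' branch

Fix: Group the OR with parentheses (or use IN), then AND the threshold

Corrected query:
SELECT id, customer, total FROM orders WHERE (customer = 'Alice' OR customer = 'Hank') AND total > 1036.32

Result:
id | customer | total  
---+----------+--------
2  | Alice    | 1919.31
6  | Alice    | 1169.64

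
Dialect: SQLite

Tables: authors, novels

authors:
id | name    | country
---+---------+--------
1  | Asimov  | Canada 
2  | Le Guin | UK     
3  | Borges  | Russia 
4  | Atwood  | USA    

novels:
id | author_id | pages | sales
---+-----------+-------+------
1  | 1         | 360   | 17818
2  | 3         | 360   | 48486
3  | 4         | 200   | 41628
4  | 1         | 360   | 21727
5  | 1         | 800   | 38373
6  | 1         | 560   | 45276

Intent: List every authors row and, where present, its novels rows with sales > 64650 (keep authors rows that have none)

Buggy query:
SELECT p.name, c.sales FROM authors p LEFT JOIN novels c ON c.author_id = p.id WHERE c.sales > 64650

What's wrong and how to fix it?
Bug: Filtering c.sales in WHERE discards the NULL rows produced by LEFT JOIN, turning it into an inner join

Fix: Put 'c.sales > 64650' in the JOIN's ON clause instead of WHERE

Corrected query:
SELECT p.name, c.sales FROM authors p LEFT JOIN novels c ON c.author_id = p.id AND c.sales > 64650

Result:
name    | sales
--------+------
Asimov  | NULL 
Le Guin | NULL 
Borges  | NULL 
Atwood  | NULL 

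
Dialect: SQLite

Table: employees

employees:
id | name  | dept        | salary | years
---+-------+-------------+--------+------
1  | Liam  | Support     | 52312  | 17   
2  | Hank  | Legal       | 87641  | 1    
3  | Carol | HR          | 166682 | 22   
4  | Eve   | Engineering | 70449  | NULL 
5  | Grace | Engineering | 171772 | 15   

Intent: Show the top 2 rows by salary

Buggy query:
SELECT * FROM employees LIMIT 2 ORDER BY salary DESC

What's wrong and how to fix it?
Bug: ORDER BY cannot follow LIMIT; LIMIT is the final clause

Fix: Sort with ORDER BY, then apply LIMIT

Corrected query:
SELECT * FROM employees ORDER BY salary DESC LIMIT 2

Result:
id | name  | dept        | salary | years
---+-------+-------------+--------+------
5  | Grace | Engineering | 171772 | 15   
3  | Carol | HR          | 166682 | 22   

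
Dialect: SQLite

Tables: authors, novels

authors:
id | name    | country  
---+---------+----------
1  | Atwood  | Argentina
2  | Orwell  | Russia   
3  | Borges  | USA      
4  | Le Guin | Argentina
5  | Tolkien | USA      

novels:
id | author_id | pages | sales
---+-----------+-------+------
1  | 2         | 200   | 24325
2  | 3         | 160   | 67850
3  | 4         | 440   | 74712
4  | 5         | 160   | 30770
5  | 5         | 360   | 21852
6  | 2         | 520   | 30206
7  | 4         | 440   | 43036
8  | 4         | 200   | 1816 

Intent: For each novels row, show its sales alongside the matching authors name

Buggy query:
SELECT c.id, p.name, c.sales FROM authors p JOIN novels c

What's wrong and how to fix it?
Bug: Missing join condition: each novels row is matched to all authors rows instead of just its own

Fix: Add ON c.author_id = p.id to the JOIN

Corrected query:
SELECT c.id, p.name, c.sales FROM authors p JOIN novels c ON c.author_id = p.id

Result:
id | name    | sales
---+---------+------
1  | Orwell  | 24325
2  | Borges  | 67850
3  | Le Guin | 74712
4  | Tolkien | 30770
5  | Tolkien | 21852
6  | Orwell  | 30206
7  | Le Guin | 43036
8  | Le Guin | 1816 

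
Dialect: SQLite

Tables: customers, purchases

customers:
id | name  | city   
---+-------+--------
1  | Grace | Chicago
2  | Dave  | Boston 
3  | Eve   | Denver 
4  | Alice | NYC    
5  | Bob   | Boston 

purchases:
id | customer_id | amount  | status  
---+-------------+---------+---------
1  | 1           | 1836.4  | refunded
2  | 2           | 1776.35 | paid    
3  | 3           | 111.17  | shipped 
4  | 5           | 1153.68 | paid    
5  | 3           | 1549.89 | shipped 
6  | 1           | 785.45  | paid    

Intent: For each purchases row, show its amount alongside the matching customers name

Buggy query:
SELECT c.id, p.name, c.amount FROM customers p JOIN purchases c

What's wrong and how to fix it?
Bug: Missing join condition: each purchases row is matched to all customers rows instead of just its own

Fix: Specify the join condition linking the foreign key to the parent id

Corrected query:
SELECT c.id, p.name, c.amount FROM customers p JOIN purchases c ON c.customer_id = p.id

Result:
id | name  | amount 
---+-------+--------
1  | Grace | 1836.4 
2  | Dave  | 1776.35
3  | Eve   | 111.17 
4  | Bob   | 1153.68
5  | Eve   | 1549.89
6  | Grace | 785.45 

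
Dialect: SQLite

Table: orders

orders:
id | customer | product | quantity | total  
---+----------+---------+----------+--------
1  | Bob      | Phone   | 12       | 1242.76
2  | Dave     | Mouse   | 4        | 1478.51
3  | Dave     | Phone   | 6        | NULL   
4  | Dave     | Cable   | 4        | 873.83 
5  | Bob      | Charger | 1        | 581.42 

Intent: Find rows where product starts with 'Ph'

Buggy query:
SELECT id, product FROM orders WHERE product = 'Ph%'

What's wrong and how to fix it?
Bug: Wildcards only work with LIKE; '=' treats '%' as a literal character

Fix: Use LIKE for wildcard pattern matching

Corrected query:
SELECT id, product FROM orders WHERE product LIKE 'Ph%'

Result:
id | product
---+--------
1  | Phone  
3  | Phone  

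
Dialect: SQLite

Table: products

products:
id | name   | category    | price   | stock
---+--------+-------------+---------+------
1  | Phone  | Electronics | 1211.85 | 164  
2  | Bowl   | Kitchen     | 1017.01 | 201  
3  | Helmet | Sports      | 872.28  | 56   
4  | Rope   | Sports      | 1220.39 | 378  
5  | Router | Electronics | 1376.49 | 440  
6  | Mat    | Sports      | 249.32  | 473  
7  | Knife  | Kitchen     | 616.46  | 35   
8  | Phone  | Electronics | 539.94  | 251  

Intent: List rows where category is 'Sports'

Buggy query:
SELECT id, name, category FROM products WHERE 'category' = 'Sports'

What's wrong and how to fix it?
Bug: 'category' in single quotes is a string literal, not the column; the comparison is literal-vs-literal and never true

Fix: Remove the quotes around the column name (or use double quotes for an identifier)

Corrected query:
SELECT id, name, category FROM products WHERE category = 'Sports'

Result:
id | name   | category
---+--------+---------
3  | Helmet | Sports  
4  | Rope   | Sports  
6  | Mat    | Sports  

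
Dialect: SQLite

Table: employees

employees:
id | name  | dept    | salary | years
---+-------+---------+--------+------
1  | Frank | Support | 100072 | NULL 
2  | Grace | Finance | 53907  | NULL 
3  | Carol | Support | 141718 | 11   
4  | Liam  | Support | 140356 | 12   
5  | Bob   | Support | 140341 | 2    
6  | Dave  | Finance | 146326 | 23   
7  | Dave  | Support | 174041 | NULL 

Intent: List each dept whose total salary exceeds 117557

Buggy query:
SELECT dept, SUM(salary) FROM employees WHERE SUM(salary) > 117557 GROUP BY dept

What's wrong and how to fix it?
Bug: SUM(salary) is an aggregate, but WHERE filters rows before aggregation

Fix: Move the aggregate condition to a HAVING clause

Corrected query:
SELECT dept, SUM(salary) FROM employees GROUP BY dept HAVING SUM(salary) > 117557

Result:
dept    | SUM(salary)
--------+------------
Finance | 200233     
Support | 696528     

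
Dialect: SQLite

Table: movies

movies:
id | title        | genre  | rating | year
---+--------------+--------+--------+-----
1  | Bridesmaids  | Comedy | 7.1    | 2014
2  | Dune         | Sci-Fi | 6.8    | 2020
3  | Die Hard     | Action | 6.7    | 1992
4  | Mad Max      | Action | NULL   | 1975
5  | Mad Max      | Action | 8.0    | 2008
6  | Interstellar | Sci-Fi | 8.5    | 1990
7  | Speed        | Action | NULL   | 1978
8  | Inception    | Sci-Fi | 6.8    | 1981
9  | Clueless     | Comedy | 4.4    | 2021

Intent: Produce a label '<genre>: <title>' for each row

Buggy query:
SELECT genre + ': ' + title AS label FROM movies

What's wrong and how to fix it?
Bug: SQLite uses || for string concatenation; + coerces text to numbers (yielding 0)

Fix: Replace + with || to concatenate text

Corrected query:
SELECT genre || ': ' || title AS label FROM movies

Result:
label               
--------------------
Comedy: Bridesmaids 
Sci-Fi: Dune        
Action: Die Hard    
Action: Mad Max     
Action: Mad Max     
Sci-Fi: Interstellar
Action: Speed       
Sci-Fi: Inception   
Comedy: Clueless    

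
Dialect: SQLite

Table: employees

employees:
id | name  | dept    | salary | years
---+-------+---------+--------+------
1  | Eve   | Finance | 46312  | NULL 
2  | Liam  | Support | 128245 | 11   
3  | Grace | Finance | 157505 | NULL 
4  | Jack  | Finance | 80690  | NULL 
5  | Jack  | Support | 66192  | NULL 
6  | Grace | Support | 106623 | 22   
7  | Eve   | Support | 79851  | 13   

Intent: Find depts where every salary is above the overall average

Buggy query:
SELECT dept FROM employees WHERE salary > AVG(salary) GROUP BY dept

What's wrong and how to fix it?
Bug: AVG() is an aggregate; it can't sit directly in WHERE

Fix: Use a subquery for AVG and a HAVING MIN(...) filter so the condition holds for every row in the group

Corrected query:
SELECT dept FROM employees GROUP BY dept HAVING MIN(salary) > (SELECT AVG(salary) FROM employees)

Result:
(no rows)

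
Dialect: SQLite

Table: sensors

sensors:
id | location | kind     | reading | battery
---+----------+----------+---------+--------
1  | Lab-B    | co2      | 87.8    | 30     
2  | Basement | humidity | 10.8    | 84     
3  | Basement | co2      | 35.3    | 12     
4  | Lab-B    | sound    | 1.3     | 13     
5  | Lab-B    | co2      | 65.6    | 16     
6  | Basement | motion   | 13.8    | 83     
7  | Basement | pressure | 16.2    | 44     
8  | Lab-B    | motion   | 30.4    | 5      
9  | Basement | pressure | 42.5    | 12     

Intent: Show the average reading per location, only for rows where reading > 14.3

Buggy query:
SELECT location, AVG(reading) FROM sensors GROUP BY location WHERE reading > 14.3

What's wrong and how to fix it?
Bug: WHERE cannot follow GROUP BY

Fix: Move the WHERE clause before GROUP BY

Corrected query:
SELECT location, AVG(reading) FROM sensors WHERE reading > 14.3 GROUP BY location

Result:
location | AVG(reading)
---------+-------------
Basement | 31.333333   
Lab-B    | 61.266667   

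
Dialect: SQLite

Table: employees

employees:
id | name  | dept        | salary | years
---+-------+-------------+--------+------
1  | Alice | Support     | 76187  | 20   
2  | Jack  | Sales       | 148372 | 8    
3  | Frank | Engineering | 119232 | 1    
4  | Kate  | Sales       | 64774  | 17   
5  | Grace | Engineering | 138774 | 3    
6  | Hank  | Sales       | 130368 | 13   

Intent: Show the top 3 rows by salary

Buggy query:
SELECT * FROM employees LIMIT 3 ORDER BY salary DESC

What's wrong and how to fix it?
Bug: ORDER BY cannot follow LIMIT; LIMIT is the final clause

Fix: Swap the clauses: ORDER BY first, then LIMIT

Corrected query:
SELECT * FROM employees ORDER BY salary DESC LIMIT 3

Result:
id | name  | dept        | salary | years
---+-------+-------------+--------+------
2  | Jack  | Sales       | 148372 | 8    
5  | Grace | Engineering | 138774 | 3    
6  | Hank  | Sales       | 130368 | 13   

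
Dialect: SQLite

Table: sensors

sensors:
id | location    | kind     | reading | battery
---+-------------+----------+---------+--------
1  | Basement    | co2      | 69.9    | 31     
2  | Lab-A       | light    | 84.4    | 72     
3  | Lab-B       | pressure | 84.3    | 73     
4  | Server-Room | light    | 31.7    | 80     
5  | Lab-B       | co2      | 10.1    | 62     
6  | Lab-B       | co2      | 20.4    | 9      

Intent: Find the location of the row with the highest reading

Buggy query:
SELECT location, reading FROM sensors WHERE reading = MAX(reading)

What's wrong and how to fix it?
Bug: MAX(reading) is an aggregate and cannot be used directly in WHERE

Fix: Wrap MAX in a scalar subquery so WHERE compares against a single value

Corrected query:
SELECT location, reading FROM sensors WHERE reading = (SELECT MAX(reading) FROM sensors)

Result:
location | reading
---------+--------
Lab-A    | 84.4   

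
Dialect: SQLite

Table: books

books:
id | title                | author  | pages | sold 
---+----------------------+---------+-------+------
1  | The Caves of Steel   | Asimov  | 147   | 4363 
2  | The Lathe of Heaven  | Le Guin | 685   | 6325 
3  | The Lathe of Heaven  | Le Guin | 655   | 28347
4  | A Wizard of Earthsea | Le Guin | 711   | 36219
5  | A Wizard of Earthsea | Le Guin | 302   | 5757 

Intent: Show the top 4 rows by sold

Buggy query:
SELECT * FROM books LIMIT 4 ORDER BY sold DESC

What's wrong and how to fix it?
Bug: ORDER BY cannot follow LIMIT; LIMIT is the final clause

Fix: Sort with ORDER BY, then apply LIMIT

Corrected query:
SELECT * FROM books ORDER BY sold DESC LIMIT 4

Result:
id | title                | author  | pages | sold 
---+----------------------+---------+-------+------
4  | A Wizard of Earthsea | Le Guin | 711   | 36219
3  | The Lathe of Heaven  | Le Guin | 655   | 28347
2  | The Lathe of Heaven  | Le Guin | 685   | 6325 
5  | A Wizard of Earthsea | Le Guin | 302   | 5757 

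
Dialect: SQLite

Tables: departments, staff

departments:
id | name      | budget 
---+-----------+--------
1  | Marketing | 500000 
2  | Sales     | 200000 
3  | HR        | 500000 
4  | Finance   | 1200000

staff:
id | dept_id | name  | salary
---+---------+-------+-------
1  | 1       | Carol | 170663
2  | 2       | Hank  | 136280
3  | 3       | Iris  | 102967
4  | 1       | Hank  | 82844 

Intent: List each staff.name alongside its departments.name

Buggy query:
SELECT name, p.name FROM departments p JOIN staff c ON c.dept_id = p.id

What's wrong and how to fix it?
Bug: 'name' exists in both joined tables, so the database can't tell which one is meant

Fix: Prefix ambiguous columns with the table alias

Corrected query:
SELECT c.name, p.name FROM departments p JOIN staff c ON c.dept_id = p.id

Result:
name  | name     
------+----------
Carol | Marketing
Hank  | Sales    
Iris  | HR       
Hank  | Marketing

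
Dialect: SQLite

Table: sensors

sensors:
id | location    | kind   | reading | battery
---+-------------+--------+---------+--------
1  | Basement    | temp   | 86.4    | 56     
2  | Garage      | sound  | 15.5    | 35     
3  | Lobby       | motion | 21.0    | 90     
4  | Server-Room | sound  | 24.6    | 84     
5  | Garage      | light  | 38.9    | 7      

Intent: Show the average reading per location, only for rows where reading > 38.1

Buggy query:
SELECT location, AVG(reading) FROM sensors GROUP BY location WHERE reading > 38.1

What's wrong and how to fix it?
Bug: WHERE cannot follow GROUP BY

Fix: Move the WHERE clause before GROUP BY

Corrected query:
SELECT location, AVG(reading) FROM sensors WHERE reading > 38.1 GROUP BY location

Result:
location | AVG(reading)
---------+-------------
Basement | 86.4        
Garage   | 38.9        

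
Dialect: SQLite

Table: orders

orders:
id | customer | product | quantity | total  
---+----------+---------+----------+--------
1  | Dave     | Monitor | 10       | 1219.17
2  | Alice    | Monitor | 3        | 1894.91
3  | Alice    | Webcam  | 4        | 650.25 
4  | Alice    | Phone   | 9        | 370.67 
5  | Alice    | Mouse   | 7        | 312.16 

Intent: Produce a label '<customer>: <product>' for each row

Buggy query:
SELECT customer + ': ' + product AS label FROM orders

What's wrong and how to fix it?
Bug: '+' is numeric addition; on text columns SQLite converts them to 0 instead of concatenating

Fix: Replace + with || to concatenate text

Corrected query:
SELECT customer || ': ' || product AS label FROM orders

Result:
label         
--------------
Dave: Monitor 
Alice: Monitor
Alice: Webcam 
Alice: Phone  
Alice: Mouse  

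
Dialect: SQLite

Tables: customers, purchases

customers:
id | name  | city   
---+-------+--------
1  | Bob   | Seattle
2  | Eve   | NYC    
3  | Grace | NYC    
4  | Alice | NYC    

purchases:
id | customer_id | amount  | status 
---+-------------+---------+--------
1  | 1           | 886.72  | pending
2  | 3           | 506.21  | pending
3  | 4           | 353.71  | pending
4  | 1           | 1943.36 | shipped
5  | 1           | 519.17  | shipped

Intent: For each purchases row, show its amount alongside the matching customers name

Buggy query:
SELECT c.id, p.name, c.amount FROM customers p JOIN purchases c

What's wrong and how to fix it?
Bug: Missing join condition: each purchases row is matched to all customers rows instead of just its own

Fix: Add ON c.customer_id = p.id to the JOIN

Corrected query:
SELECT c.id, p.name, c.amount FROM customers p JOIN purchases c ON c.customer_id = p.id

Result:
id | name  | amount 
---+-------+--------
1  | Bob   | 886.72 
2  | Grace | 506.21 
3  | Alice | 353.71 
4  | Bob   | 1943.36
5  | Bob   | 519.17 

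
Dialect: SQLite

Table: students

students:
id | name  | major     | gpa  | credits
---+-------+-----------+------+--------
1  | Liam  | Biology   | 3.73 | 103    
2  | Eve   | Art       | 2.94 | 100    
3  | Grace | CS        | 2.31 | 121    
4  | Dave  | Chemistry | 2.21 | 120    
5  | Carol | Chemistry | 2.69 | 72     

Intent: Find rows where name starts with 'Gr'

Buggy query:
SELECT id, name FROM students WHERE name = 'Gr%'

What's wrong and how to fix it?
Bug: Wildcards only work with LIKE; '=' treats '%' as a literal character

Fix: Use LIKE for wildcard pattern matching

Corrected query:
SELECT id, name FROM students WHERE name LIKE 'Gr%'

Result:
id | name 
---+------
3  | Grace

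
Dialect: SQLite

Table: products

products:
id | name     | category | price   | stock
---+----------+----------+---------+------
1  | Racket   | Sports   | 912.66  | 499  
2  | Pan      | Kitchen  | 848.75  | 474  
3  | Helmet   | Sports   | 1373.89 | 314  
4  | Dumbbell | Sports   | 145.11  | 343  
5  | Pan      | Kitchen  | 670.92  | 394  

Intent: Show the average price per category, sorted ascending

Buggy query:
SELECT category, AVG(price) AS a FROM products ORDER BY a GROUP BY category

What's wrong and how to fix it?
Bug: GROUP BY must precede ORDER BY

Fix: Reorder: SELECT … FROM … GROUP BY … ORDER BY …

Corrected query:
SELECT category, AVG(price) AS a FROM products GROUP BY category ORDER BY a

Result:
category | a         
---------+-----------
Kitchen  | 759.835   
Sports   | 810.553333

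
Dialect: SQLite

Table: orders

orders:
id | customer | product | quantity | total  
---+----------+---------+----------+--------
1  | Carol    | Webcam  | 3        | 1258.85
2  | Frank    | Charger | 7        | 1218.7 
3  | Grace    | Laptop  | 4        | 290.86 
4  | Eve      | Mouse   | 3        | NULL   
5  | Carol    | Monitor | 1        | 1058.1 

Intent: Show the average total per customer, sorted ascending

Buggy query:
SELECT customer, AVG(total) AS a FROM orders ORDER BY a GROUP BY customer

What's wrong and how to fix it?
Bug: GROUP BY must precede ORDER BY

Fix: Move ORDER BY to the end, after GROUP BY

Corrected query:
SELECT customer, AVG(total) AS a FROM orders GROUP BY customer ORDER BY a

Result:
customer | a       
---------+---------
Eve      | NULL    
Grace    | 290.86  
Carol    | 1158.475
Frank    | 1218.7  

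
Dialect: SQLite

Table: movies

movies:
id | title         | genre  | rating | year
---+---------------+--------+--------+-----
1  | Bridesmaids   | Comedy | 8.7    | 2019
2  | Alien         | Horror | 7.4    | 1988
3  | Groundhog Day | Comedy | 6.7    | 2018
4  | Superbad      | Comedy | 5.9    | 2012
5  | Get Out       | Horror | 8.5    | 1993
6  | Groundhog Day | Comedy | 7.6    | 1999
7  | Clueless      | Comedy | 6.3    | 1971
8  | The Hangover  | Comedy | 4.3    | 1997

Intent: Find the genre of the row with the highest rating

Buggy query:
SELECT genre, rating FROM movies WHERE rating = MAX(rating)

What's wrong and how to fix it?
Bug: WHERE is evaluated per row; an aggregate over the whole table isn't defined there

Fix: Wrap MAX in a scalar subquery so WHERE compares against a single value

Corrected query:
SELECT genre, rating FROM movies WHERE rating = (SELECT MAX(rating) FROM movies)

Result:
genre  | rating
-------+-------
Comedy | 8.7   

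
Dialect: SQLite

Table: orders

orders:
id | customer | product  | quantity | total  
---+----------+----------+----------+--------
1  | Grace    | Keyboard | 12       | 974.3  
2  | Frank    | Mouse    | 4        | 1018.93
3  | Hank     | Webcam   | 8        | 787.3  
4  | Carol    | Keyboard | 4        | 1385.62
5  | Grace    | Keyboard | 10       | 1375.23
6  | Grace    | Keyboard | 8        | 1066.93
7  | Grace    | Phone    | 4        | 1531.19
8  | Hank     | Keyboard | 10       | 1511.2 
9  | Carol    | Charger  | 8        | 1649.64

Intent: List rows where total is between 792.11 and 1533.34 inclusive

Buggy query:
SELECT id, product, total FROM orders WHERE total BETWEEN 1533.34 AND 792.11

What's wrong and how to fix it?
Bug: The bounds are reversed; BETWEEN a AND b requires a <= b to match anything

Fix: Swap the bounds so the smaller value comes first

Corrected query:
SELECT id, product, total FROM orders WHERE total BETWEEN 792.11 AND 1533.34

Result:
id | product  | total  
---+----------+--------
1  | Keyboard | 974.3  
2  | Mouse    | 1018.93
4  | Keyboard | 1385.62
5  | Keyboard | 1375.23
6  | Keyboard | 1066.93
7  | Phone    | 1531.19
8  | Keyboard | 1511.2 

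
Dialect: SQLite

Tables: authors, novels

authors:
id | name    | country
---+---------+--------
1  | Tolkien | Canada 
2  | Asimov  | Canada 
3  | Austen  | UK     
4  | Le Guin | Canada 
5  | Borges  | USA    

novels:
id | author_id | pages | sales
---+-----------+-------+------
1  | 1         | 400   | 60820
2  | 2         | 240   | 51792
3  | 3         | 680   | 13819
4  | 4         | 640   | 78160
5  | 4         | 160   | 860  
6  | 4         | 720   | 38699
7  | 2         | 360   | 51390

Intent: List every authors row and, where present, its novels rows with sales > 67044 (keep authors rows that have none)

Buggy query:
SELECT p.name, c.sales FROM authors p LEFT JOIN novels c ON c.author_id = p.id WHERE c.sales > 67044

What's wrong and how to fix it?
Bug: Filtering c.sales in WHERE discards the NULL rows produced by LEFT JOIN, turning it into an inner join

Fix: Move the right-table condition into the ON clause so unmatched parents are kept

Corrected query:
SELECT p.name, c.sales FROM authors p LEFT JOIN novels c ON c.author_id = p.id AND c.sales > 67044

Result:
name    | sales
--------+------
Tolkien | NULL 
Asimov  | NULL 
Austen  | NULL 
Le Guin | 78160
Borges  | NULL 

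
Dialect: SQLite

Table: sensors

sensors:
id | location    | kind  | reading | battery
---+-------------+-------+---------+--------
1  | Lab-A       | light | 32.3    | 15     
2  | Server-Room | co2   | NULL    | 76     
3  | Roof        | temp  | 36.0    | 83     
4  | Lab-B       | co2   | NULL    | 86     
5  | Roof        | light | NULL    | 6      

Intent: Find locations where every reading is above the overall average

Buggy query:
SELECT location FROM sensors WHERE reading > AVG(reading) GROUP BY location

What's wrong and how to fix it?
Bug: WHERE evaluates per row before aggregation, so AVG() is unavailable

Fix: Compute the overall average in a scalar subquery and compare each group's MIN against it in HAVING

Corrected query:
SELECT location FROM sensors GROUP BY location HAVING MIN(reading) > (SELECT AVG(reading) FROM sensors)

Result:
location
--------
Roof    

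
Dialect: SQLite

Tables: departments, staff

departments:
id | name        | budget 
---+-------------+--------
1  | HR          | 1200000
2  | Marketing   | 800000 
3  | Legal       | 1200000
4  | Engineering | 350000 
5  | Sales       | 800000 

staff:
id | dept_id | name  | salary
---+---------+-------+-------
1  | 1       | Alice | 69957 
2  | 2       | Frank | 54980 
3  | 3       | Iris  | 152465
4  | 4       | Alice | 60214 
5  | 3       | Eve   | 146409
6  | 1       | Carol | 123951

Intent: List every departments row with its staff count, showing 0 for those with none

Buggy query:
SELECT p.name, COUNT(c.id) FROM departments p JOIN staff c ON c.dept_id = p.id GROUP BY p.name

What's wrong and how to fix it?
Bug: An inner join excludes parents with zero children

Fix: Use LEFT JOIN so parents without children still appear (COUNT(c.id) gives 0)

Corrected query:
SELECT p.name, COUNT(c.id) FROM departments p LEFT JOIN staff c ON c.dept_id = p.id GROUP BY p.name

Result:
name        | COUNT(c.id)
------------+------------
Engineering | 1          
HR          | 2          
Legal       | 2          
Marketing   | 1          
Sales       | 0          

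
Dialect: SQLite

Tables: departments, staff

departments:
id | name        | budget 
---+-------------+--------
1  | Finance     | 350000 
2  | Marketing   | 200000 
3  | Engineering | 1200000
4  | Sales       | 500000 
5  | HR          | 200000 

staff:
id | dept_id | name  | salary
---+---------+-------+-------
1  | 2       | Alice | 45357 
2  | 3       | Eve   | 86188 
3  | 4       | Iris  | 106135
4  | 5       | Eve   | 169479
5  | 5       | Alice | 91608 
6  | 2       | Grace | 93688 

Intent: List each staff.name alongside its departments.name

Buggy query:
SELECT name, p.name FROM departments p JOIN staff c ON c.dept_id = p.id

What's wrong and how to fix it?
Bug: 'name' exists in both joined tables, so the database can't tell which one is meant

Fix: Qualify the column with its table alias (c.name)

Corrected query:
SELECT c.name, p.name FROM departments p JOIN staff c ON c.dept_id = p.id

Result:
name  | name       
------+------------
Alice | Marketing  
Eve   | Engineering
Iris  | Sales      
Eve   | HR         
Alice | HR         
Grace | Marketing  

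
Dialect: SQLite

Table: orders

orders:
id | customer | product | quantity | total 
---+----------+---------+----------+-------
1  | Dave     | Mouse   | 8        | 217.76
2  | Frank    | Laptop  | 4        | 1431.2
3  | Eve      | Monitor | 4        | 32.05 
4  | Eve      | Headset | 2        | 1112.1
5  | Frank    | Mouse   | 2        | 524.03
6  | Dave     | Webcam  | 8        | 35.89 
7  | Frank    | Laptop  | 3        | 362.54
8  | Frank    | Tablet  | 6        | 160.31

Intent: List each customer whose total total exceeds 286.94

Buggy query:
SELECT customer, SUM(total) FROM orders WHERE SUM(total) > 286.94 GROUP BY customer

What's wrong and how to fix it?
Bug: WHERE runs before GROUP BY, so aggregates aren't available there

Fix: Move the aggregate condition to a HAVING clause

Corrected query:
SELECT customer, SUM(total) FROM orders GROUP BY customer HAVING SUM(total) > 286.94

Result:
customer | SUM(total)
---------+-----------
Eve      | 1144.15   
Frank    | 2478.08   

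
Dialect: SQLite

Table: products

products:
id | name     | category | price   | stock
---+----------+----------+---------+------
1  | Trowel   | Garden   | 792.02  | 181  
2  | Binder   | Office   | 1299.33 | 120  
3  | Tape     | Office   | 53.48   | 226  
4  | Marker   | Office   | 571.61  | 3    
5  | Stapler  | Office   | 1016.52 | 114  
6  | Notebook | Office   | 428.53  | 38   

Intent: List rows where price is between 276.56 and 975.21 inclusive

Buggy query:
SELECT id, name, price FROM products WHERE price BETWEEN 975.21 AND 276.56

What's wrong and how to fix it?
Bug: The bounds are reversed; BETWEEN a AND b requires a <= b to match anything

Fix: Swap the bounds so the smaller value comes first

Corrected query:
SELECT id, name, price FROM products WHERE price BETWEEN 276.56 AND 975.21

Result:
id | name     | price 
---+----------+-------
1  | Trowel   | 792.02
4  | Marker   | 571.61
6  | Notebook | 428.53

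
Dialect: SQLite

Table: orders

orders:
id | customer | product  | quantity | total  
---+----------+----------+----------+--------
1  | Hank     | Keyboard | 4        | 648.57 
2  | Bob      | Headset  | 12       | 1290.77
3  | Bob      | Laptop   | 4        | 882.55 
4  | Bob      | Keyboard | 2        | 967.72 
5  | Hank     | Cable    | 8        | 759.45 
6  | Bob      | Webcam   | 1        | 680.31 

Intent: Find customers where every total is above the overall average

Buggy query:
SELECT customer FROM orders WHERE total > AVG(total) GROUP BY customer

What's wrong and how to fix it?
Bug: AVG() is an aggregate; it can't sit directly in WHERE

Fix: Use a subquery for AVG and a HAVING MIN(...) filter so the condition holds for every row in the group

Corrected query:
SELECT customer FROM orders GROUP BY customer HAVING MIN(total) > (SELECT AVG(total) FROM orders)

Result:
(no rows)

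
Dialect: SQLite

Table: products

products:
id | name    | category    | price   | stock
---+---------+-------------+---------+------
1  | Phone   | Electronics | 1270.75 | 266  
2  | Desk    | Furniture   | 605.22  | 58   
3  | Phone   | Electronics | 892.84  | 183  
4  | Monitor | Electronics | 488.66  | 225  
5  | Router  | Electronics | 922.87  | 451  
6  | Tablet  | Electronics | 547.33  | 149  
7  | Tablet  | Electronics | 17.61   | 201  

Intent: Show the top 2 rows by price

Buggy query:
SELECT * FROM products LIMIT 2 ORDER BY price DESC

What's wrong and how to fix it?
Bug: LIMIT must come after ORDER BY

Fix: Sort with ORDER BY, then apply LIMIT

Corrected query:
SELECT * FROM products ORDER BY price DESC LIMIT 2

Result:
id | name   | category    | price   | stock
---+--------+-------------+---------+------
1  | Phone  | Electronics | 1270.75 | 266  
5  | Router | Electronics | 922.87  | 451  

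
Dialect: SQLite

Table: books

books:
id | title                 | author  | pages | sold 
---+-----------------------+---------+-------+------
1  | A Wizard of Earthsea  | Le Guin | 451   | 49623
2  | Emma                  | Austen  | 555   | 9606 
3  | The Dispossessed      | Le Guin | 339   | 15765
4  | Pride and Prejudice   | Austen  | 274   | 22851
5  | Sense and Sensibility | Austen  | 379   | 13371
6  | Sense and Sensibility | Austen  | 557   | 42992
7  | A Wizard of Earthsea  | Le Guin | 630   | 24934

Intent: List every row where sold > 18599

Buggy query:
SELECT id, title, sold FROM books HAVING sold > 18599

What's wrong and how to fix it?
Bug: HAVING filters the output of aggregation, but this query has no GROUP BY and no aggregate functions, so SQLite rejects it (HAVING clause on a non-aggregate query); the condition here is per row

Fix: Replace HAVING with WHERE since the condition applies to individual rows

Corrected query:
SELECT id, title, sold FROM books WHERE sold > 18599

Result:
id | title                 | sold 
---+-----------------------+------
1  | A Wizard of Earthsea  | 49623
4  | Pride and Prejudice   | 22851
6  | Sense and Sensibility | 42992
7  | A Wizard of Earthsea  | 24934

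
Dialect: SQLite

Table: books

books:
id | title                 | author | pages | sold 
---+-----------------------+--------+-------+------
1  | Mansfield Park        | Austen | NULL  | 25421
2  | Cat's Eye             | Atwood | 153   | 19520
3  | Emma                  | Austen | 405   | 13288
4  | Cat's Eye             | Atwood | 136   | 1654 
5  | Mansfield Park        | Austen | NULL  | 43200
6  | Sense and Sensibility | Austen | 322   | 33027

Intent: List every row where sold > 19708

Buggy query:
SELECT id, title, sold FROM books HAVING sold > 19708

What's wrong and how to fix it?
Bug: HAVING filters the output of aggregation, but this query has no GROUP BY and no aggregate functions, so SQLite rejects it (HAVING clause on a non-aggregate query); the condition here is per row

Fix: Use WHERE for row-level filtering

Corrected query:
SELECT id, title, sold FROM books WHERE sold > 19708

Result:
id | title                 | sold 
---+-----------------------+------
1  | Mansfield Park        | 25421
5  | Mansfield Park        | 43200
6  | Sense and Sensibility | 33027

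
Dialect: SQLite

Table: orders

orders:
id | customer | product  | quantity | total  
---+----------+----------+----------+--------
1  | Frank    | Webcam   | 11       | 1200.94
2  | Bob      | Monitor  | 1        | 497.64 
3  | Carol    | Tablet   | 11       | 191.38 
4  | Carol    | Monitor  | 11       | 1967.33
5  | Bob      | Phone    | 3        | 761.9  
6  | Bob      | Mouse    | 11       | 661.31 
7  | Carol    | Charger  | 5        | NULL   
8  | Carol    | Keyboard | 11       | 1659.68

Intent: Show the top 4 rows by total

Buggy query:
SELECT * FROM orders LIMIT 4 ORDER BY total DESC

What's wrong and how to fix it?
Bug: LIMIT must come after ORDER BY

Fix: Sort with ORDER BY, then apply LIMIT

Corrected query:
SELECT * FROM orders ORDER BY total DESC LIMIT 4

Result:
id | customer | product  | quantity | total  
---+----------+----------+----------+--------
4  | Carol    | Monitor  | 11       | 1967.33
8  | Carol    | Keyboard | 11       | 1659.68
1  | Frank    | Webcam   | 11       | 1200.94
5  | Bob      | Phone    | 3        | 761.9  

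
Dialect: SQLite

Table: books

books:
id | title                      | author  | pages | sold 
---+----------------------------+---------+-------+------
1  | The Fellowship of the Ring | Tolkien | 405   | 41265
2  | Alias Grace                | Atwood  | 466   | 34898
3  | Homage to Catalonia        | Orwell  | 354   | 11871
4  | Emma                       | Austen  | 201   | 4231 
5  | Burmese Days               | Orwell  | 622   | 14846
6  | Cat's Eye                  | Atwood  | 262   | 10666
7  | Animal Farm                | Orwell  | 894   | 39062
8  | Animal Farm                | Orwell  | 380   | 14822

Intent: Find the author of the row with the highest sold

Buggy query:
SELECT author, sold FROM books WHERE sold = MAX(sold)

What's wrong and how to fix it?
Bug: WHERE is evaluated per row; an aggregate over the whole table isn't defined there

Fix: Wrap MAX in a scalar subquery so WHERE compares against a single value

Corrected query:
SELECT author, sold FROM books WHERE sold = (SELECT MAX(sold) FROM books)

Result:
author  | sold 
--------+------
Tolkien | 41265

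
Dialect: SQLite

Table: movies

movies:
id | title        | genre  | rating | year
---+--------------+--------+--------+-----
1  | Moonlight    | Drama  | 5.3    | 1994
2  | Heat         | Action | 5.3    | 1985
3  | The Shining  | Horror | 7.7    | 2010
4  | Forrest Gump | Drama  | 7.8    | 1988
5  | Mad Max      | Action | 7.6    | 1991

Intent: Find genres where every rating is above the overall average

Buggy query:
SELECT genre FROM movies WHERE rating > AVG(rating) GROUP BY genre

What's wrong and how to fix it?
Bug: WHERE evaluates per row before aggregation, so AVG() is unavailable

Fix: Use a subquery for AVG and a HAVING MIN(...) filter so the condition holds for every row in the group

Corrected query:
SELECT genre FROM movies GROUP BY genre HAVING MIN(rating) > (SELECT AVG(rating) FROM movies)

Result:
genre 
------
Horror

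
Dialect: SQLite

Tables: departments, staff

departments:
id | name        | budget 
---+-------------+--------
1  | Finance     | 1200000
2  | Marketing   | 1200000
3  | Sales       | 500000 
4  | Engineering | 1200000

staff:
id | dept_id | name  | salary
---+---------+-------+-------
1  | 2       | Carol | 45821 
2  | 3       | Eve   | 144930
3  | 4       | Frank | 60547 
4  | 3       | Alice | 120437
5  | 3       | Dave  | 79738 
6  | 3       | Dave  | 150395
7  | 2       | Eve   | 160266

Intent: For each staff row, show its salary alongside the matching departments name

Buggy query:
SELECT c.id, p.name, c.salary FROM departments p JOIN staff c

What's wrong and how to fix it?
Bug: Missing join condition: each staff row is matched to all departments rows instead of just its own

Fix: Add ON c.dept_id = p.id to the JOIN

Corrected query:
SELECT c.id, p.name, c.salary FROM departments p JOIN staff c ON c.dept_id = p.id

Result:
id | name        | salary
---+-------------+-------
1  | Marketing   | 45821 
2  | Sales       | 144930
3  | Engineering | 60547 
4  | Sales       | 120437
5  | Sales       | 79738 
6  | Sales       | 150395
7  | Marketing   | 160266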